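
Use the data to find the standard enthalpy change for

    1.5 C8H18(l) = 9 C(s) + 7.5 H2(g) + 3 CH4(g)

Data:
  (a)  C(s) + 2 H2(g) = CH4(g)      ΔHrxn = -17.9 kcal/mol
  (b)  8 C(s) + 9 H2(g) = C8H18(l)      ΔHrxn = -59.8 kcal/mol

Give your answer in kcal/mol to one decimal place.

(a) × 3: (3)·(-17.9) = -53.7 kcal/mol
(b) reversed and × 3/2: (-3/2)·(-59.8) = +89.7 kcal/mol
ΔHrxn = (3)·(-17.9) + (-3/2)·(-59.8) = 36.0 kcal/mol

ΔHrxn = 36.0 kcal/mol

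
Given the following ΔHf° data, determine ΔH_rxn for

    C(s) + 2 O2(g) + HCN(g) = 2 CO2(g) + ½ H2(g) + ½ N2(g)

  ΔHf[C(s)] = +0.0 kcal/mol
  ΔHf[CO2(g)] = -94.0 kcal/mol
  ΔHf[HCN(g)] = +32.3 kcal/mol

ΔH_rxn = -220.3 kcal/mol

Products: 2·(-94.0) + 1/2·(+0.0) + 1/2·(+0.0) = -188.0
Reactants: 1·(+0.0) + 2·(+0.0) + 1·(+32.3) = +32.3
ΔH_rxn = (-188.0) − (+32.3) = -220.3 kcal/mol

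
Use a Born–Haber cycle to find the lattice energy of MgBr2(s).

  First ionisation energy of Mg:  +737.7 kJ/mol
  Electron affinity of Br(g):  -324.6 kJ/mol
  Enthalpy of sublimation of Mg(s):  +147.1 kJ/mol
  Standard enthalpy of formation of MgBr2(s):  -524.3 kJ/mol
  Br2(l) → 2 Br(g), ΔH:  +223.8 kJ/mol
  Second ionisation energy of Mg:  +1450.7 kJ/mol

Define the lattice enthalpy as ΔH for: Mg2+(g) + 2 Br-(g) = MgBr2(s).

U = -2434.4 kJ/mol

ΔHf° = 1·ΔHsub + 1·(ΣIE) + 1·D(Br2) + 2·EA + U
-524.3 = 1·(+147.1) + 1·(+2188.4) + 1·(+223.8) + 2·(-324.6) + U
U = -524.3 − (+1910.1) = -2434.4 kJ/mol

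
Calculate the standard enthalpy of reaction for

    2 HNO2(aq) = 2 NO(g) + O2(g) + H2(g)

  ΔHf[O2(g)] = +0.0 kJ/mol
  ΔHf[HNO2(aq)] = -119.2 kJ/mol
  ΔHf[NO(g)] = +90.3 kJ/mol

Products: 2·(+90.3) + 1·(+0.0) + 1·(+0.0) = +180.6
Reactants: 2·(-119.2) = -238.4
ΔHrxn = (+180.6) − (-238.4) = 419.0 kJ/mol

ΔHrxn = 419.0 kJ/mol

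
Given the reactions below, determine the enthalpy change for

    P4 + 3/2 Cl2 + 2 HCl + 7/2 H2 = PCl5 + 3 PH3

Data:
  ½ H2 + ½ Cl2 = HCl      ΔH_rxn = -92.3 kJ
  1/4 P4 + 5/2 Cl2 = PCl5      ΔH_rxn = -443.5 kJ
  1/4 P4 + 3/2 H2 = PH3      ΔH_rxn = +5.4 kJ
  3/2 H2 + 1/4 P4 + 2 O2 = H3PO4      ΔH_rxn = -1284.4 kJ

equation 1 reversed and × 2 (HCl must end up as a reactant; scale by 2 for the 2 HCl): (-2)·(-92.3) = +184.6 kJ
equation 2 as written (PCl5 already on the product side): -443.5 kJ
equation 3 × 3 (×3 to match 3 PH3 in the target): (3)·(+5.4) = +16.2 kJ
equation 4: not needed (O2 appears nowhere else).
ΔH_rxn = (-2)·(-92.3) + (1)·(-443.5) + (3)·(+5.4) = -242.7 kJ

ΔH_rxn = -242.7 kJ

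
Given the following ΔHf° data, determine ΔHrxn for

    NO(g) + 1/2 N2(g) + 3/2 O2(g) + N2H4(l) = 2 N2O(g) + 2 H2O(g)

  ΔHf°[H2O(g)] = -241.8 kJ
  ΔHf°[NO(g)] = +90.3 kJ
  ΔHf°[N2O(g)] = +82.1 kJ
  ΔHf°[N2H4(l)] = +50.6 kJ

ΔHrxn = -460.3 kJ

Products: 2·(+82.1) + 2·(-241.8) = -319.4
Reactants: 1·(+90.3) + 1/2·(+0.0) + 3/2·(+0.0) + 1·(+50.6) = +140.9
ΔHrxn = (-319.4) − (+140.9) = -460.3 kJ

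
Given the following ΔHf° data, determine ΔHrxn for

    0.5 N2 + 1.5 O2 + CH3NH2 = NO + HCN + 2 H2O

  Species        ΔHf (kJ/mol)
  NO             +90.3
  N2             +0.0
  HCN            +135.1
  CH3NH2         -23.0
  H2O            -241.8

Products: 1·(+90.3) + 1·(+135.1) + 2·(-241.8) = -258.2
Reactants: 1/2·(+0.0) + 3/2·(+0.0) + 1·(-23.0) = -23.0
ΔHrxn = (-258.2) − (-23.0) = -235.2 kJ/mol

ΔHrxn = -235.2 kJ/mol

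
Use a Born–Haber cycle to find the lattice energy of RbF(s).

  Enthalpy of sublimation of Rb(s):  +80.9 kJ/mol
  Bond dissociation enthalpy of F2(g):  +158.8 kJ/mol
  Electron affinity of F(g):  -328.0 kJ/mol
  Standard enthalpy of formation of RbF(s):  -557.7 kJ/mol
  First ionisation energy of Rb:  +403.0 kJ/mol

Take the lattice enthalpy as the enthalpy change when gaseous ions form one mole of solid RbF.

U = -793.0 kJ/mol

ΔHf° = 1·ΔHsub + 1·(ΣIE) + 1/2·D(F2) + 1·EA + U
-557.7 = 1·(+80.9) + 1·(+403.0) + 1/2·(+158.8) + 1·(-328.0) + U
U = -557.7 − (+235.3) = -793.0 kJ/mol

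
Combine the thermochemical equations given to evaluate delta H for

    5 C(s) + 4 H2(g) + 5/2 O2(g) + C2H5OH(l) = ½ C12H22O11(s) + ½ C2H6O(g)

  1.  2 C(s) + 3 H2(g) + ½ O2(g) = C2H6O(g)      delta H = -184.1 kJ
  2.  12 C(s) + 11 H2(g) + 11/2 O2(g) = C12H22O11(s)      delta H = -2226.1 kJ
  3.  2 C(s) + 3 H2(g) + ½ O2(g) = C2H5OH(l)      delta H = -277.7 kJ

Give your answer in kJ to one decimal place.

delta H = -927.4 kJ

eq. 1 × 1/2 (scale by 1/2 for the 1/2 C2H6O(g)): (1/2)·(-184.1) = -92.05 kJ
eq. 2 × 1/2 (scale by 1/2 for the 1/2 C12H22O11(s)): (1/2)·(-2226.1) = -1113.05 kJ
eq. 3 reversed (reverse to put C2H5OH(l) on the reactant side): +277.7 kJ
delta H = (-92.05) + (-1113.05) + (+277.7) = -927.4 kJ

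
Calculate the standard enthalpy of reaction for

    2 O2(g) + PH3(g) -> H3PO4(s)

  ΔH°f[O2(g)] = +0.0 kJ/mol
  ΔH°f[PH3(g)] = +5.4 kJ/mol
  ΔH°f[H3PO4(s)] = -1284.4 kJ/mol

Products: 1·(-1284.4) = -1284.4
Reactants: 2·(+0.0) + 1·(+5.4) = +5.4
ΔH°rxn = (-1284.4) − (+5.4) = -1289.8 kJ/mol

ΔH°rxn = -1289.8 kJ/mol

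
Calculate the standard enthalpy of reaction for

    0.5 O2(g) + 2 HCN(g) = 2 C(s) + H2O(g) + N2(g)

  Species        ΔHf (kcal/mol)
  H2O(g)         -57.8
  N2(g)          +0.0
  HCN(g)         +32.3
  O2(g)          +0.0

ΔH°rxn = Σ nΔHf°(products) − Σ nΔHf°(reactants).
Products: 2·(+0.0) + 1·(-57.8) + 1·(+0.0) = -57.8
Reactants: 1/2·(+0.0) + 2·(+32.3) = +64.6
ΔH° = (-57.8) − (+64.6) = -122.4 kcal/mol

ΔH° = -122.4 kcal/mol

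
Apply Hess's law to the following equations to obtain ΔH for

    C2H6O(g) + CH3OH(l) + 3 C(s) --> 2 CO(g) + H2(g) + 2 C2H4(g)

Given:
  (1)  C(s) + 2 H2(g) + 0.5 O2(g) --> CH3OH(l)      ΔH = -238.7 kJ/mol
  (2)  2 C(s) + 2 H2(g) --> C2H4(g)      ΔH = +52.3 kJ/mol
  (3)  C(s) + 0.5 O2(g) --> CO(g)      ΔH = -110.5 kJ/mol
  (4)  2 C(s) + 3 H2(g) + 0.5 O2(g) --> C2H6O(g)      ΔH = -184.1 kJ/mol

(1) reversed (reverse to put CH3OH(l) on the reactant side): +238.7 kJ/mol
(2) × 2 (×2 to match 2 C2H4(g) in the target): (2)·(+52.3) = +104.6 kJ/mol
(3) × 2 (scale by 2 for the 2 CO(g)): (2)·(-110.5) = -221.0 kJ/mol
(4) reversed (C2H6O(g) must end up as a reactant): +184.1 kJ/mol
ΔH = (+238.7) + (+104.6) + (-221.0) + (+184.1) = 306.4 kJ/mol

ΔH = 306.4 kJ/mol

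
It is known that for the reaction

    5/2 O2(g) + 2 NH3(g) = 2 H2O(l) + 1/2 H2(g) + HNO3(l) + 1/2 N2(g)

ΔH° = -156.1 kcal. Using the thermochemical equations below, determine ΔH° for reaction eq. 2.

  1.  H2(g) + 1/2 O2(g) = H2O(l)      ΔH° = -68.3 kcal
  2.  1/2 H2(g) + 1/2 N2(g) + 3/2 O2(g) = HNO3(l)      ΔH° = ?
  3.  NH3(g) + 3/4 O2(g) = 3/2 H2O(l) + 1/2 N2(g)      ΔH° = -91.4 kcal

eq. 1 reversed: +68.3 kcal
eq. 2 as written (HNO3(l) already on the product side): contributes x
eq. 3 × 2 (×2 to match 2 NH3(g) in the target): (2)·(-91.4) = -182.8 kcal
-156.1 = (+68.3) + (-182.8) + x
x = (-156.1 − (-114.5)) / (1) = -41.6 kcal

ΔH° = -41.6 kcal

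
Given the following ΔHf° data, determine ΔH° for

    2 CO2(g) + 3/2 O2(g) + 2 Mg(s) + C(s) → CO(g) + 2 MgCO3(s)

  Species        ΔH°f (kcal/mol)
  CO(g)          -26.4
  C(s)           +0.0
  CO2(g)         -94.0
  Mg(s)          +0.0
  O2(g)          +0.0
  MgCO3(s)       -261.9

ΔH° = -362.2 kcal/mol

ΔH°rxn = Σ nΔHf°(products) − Σ nΔHf°(reactants).
Products: 1·(-26.4) + 2·(-261.9) = -550.2
Reactants: 2·(-94.0) + 3/2·(+0.0) + 2·(+0.0) + 1·(+0.0) = -188.0
ΔH° = (-550.2) − (-188.0) = -362.2 kcal/mol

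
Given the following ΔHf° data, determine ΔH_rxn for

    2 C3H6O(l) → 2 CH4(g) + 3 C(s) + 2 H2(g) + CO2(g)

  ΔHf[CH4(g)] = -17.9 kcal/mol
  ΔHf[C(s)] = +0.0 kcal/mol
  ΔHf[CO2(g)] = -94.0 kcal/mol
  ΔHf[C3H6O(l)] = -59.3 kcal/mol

Products: 2·(-17.9) + 3·(+0.0) + 2·(+0.0) + 1·(-94.0) = -129.8
Reactants: 2·(-59.3) = -118.6
ΔH_rxn = (-129.8) − (-118.6) = -11.2 kcal/mol

ΔH_rxn = -11.2 kcal/mol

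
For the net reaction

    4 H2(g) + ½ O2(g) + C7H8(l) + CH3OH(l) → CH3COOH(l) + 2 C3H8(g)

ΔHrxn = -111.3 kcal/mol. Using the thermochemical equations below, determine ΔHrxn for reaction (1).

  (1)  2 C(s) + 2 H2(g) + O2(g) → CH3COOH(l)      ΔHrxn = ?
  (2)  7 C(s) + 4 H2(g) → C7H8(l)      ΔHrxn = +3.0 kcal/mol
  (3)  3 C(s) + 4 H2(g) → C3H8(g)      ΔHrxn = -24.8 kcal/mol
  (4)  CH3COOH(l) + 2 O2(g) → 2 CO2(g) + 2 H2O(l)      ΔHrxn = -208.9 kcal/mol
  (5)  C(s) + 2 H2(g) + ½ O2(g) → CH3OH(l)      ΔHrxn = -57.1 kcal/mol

ΔHrxn = -115.8 kcal/mol

(1) as written: contributes x
(2) reversed (C7H8(l) must end up as a reactant): -3.0 kcal/mol
(3) × 2 (×2 to match 2 C3H8(g) in the target): (2)·(-24.8) = -49.6 kcal/mol
(4): not needed (CO2(g) appears nowhere else).
(5) reversed (CH3OH(l) must end up as a reactant): +57.1 kcal/mol
-111.3 = (-3.0) + (-49.6) + (+57.1) + x
x = (-111.3 − (+4.5)) / (1) = -115.8 kcal/mol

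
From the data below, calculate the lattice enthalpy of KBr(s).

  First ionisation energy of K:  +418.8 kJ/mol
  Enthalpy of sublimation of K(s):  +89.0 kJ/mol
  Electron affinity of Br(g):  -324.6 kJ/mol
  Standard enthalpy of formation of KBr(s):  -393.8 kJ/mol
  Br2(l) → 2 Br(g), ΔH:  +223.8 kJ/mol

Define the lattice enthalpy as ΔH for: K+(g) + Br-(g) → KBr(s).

ΔHf° = 1·ΔHsub + 1·(ΣIE) + 1/2·D(Br2) + 1·EA + U
-393.8 = 1·(+89.0) + 1·(+418.8) + 1/2·(+223.8) + 1·(-324.6) + U
U = -393.8 − (+295.1) = -688.9 kJ/mol

U = -688.9 kJ/mol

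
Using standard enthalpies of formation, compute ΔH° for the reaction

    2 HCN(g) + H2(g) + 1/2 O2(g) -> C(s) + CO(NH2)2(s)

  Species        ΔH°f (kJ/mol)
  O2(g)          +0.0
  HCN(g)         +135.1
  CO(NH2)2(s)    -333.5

ΔH° = -603.7 kJ/mol

ΔH°rxn = Σ nΔHf°(products) − Σ nΔHf°(reactants).
Products: 1·(+0.0) + 1·(-333.5) = -333.5
Reactants: 2·(+135.1) + 1·(+0.0) + 1/2·(+0.0) = +270.2
ΔH° = (-333.5) − (+270.2) = -603.7 kJ/mol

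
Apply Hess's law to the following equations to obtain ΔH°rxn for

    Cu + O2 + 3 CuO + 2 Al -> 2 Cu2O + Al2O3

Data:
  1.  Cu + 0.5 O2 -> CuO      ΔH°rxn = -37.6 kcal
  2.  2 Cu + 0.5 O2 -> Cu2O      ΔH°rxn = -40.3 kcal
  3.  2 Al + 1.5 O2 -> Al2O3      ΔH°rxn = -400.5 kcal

eq. 1 reversed and × 3: (-3)·(-37.6) = +112.8 kcal
eq. 2 × 2: (2)·(-40.3) = -80.6 kcal
eq. 3 as written: -400.5 kcal
Summing the manipulated equations, ΔH°rxn = (+112.8) + (-80.6) + (-400.5) = -368.3 kcal

ΔH°rxn = -368.3 kcal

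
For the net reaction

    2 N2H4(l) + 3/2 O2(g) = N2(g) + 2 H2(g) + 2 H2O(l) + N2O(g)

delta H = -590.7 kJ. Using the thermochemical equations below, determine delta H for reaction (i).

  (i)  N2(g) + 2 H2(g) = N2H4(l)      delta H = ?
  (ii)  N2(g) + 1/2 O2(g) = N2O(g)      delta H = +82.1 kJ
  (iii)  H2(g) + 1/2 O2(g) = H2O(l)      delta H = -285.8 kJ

delta H = 50.6 kJ

(i) reversed and × 2 (N2H4(l) must end up as a reactant; scale by 2 for the 2 N2H4(l)): contributes −2·x
(ii) as written (N2O(g) already on the product side): +82.1 kJ
(iii) × 2 (scale by 2 for the 2 H2O(l)): (2)·(-285.8) = -571.6 kJ
-590.7 = (+82.1) + (-571.6) − 2·x
x = (-590.7 − (-489.5)) / (-2) = 50.6 kJ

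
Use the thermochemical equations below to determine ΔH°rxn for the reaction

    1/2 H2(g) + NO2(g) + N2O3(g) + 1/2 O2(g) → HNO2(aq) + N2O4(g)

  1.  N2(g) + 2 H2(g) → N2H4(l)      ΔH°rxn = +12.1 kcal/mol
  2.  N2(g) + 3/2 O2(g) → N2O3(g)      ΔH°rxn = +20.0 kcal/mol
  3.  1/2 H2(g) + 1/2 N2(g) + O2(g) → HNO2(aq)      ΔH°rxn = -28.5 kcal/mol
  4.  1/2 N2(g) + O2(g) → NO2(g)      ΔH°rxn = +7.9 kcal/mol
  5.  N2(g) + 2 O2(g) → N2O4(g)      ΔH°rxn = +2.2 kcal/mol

eq. 1: not needed (N2H4(l) appears nowhere else).
eq. 2 reversed (N2O3(g) must end up as a reactant): -20.0 kcal/mol
eq. 3 as written (HNO2(aq) already on the product side): -28.5 kcal/mol
eq. 4 reversed (NO2(g) must end up as a reactant): -7.9 kcal/mol
eq. 5 as written (N2O4(g) already on the product side): +2.2 kcal/mol
By Hess's law, ΔH°rxn = (-20.0) + (-28.5) + (-7.9) + (+2.2) = -54.2 kcal/mol

ΔH°rxn = -54.2 kcal/mol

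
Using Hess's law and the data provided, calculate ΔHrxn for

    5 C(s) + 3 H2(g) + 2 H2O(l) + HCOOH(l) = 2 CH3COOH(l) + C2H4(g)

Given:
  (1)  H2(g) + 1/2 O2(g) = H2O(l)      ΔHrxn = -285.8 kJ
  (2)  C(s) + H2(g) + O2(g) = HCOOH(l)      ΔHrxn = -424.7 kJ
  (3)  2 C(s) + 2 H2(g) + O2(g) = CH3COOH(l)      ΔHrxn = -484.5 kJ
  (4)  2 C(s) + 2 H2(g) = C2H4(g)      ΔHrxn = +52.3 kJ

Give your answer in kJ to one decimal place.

ΔHrxn = 79.6 kJ

(1) reversed and × 2: (-2)·(-285.8) = +571.6 kJ
(2) reversed: +424.7 kJ
(3) × 2: (2)·(-484.5) = -969.0 kJ
(4) as written: +52.3 kJ
Combining the equations, ΔHrxn = (+571.6) + (+424.7) + (-969.0) + (+52.3) = 79.6 kJ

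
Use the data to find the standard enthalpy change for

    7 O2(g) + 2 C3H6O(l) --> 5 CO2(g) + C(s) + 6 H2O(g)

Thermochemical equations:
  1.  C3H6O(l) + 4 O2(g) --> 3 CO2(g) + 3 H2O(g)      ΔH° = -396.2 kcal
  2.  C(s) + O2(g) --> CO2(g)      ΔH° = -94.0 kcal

eq. 1 × 2: (2)·(-396.2) = -792.4 kcal
eq. 2 reversed: +94.0 kcal
By Hess's law, ΔH° = (-792.4) + (+94.0) = -698.4 kcal

ΔH° = -698.4 kcal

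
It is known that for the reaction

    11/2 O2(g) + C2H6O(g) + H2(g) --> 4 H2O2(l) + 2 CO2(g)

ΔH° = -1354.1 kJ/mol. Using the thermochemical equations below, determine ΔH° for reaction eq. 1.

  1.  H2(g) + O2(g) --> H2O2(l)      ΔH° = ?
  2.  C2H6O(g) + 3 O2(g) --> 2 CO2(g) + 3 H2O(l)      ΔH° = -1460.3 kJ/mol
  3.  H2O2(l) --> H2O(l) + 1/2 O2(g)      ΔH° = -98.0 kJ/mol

ΔH° = -187.8 kJ/mol

eq. 1 as written (H2(g) already on the reactant side): contributes x
eq. 2 as written (C2H6O(g) already on the reactant side): -1460.3 kJ/mol
eq. 3 reversed and × 3: (-3)·(-98.0) = +294.0 kJ/mol
-1354.1 = (-1460.3) + (+294.0) + x
x = (-1354.1 − (-1166.3)) / (1) = -187.8 kJ/mol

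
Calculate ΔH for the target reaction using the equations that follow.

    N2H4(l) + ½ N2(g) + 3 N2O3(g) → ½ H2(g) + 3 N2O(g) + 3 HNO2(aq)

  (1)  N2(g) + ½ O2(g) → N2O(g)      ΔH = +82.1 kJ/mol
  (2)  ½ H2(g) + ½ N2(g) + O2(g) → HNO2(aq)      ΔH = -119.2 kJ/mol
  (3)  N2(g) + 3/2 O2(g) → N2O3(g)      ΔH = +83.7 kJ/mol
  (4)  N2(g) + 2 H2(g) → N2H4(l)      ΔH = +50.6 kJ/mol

(1) × 3 (×3 to match 3 N2O(g) in the target): (3)·(+82.1) = +246.3 kJ/mol
(2) × 3 (×3 to match 3 HNO2(aq) in the target): (3)·(-119.2) = -357.6 kJ/mol
(3) reversed and × 3 (N2O3(g) must end up as a reactant; ×3 to match 3 N2O3(g) in the target): (-3)·(+83.7) = -251.1 kJ/mol
(4) reversed (N2H4(l) must end up as a reactant): -50.6 kJ/mol
By Hess's law, ΔH = (+246.3) + (-357.6) + (-251.1) + (-50.6) = -413.0 kJ/mol

ΔH = -413.0 kJ/mol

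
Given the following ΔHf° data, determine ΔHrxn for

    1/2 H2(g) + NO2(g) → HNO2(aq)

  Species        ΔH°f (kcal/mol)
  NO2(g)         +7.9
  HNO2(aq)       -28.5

ΔHrxn = -36.4 kcal/mol

Products: 1·(-28.5) = -28.5
Reactants: 1/2·(+0.0) + 1·(+7.9) = +7.9
ΔHrxn = (-28.5) − (+7.9) = -36.4 kcal/mol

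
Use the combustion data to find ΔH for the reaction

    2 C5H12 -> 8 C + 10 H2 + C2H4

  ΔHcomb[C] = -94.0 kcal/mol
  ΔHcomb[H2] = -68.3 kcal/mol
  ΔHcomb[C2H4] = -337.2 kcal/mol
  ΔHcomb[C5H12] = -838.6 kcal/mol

ΔH = 95.0 kcal/mol

Using ΔH = Σ nΔHc°(reactants) − Σ nΔHc°(products):
= [2·(-838.6)] − [8·(-94.0) + 10·(-68.3) + 1·(-337.2)]
= 95.0 kcal/mol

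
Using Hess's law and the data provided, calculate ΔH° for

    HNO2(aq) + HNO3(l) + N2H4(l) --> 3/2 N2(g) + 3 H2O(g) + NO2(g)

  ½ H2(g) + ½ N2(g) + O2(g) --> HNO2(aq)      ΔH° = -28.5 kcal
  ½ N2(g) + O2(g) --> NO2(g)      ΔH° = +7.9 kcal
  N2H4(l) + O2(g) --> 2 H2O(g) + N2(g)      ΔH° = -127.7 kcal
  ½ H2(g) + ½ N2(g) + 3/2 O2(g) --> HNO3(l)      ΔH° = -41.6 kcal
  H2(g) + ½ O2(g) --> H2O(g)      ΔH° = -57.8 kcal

equation 1 reversed: +28.5 kcal
equation 2 as written: +7.9 kcal
equation 3 as written: -127.7 kcal
equation 4 reversed: +41.6 kcal
equation 5 as written: -57.8 kcal
By Hess's law, ΔH° = (-1)·(-28.5) + (1)·(+7.9) + (1)·(-127.7) + (-1)·(-41.6) + (1)·(-57.8) = -107.5 kcal

ΔH° = -107.5 kcal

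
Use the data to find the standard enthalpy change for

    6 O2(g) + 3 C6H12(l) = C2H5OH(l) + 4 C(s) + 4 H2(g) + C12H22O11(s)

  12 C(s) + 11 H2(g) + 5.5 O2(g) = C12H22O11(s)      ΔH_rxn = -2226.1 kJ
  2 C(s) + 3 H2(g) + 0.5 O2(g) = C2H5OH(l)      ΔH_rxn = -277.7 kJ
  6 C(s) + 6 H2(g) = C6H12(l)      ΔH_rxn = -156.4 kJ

ΔH_rxn = -2034.6 kJ

equation 1 as written (C12H22O11(s) already on the product side): -2226.1 kJ
equation 2 as written (C2H5OH(l) already on the product side): -277.7 kJ
equation 3 reversed and × 3 (C6H12(l) must end up as a reactant; ×3 to match 3 C6H12(l) in the target): (-3)·(-156.4) = +469.2 kJ
Summing the manipulated equations, ΔH_rxn = (1)·(-2226.1) + (1)·(-277.7) + (-3)·(-156.4) = -2034.6 kJ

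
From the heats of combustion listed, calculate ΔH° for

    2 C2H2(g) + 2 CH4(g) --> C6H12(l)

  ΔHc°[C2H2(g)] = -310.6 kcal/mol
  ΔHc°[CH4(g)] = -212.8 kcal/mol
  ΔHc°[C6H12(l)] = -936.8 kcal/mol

ΔH° = -110.0 kcal/mol

Using ΔH = Σ nΔHc°(reactants) − Σ nΔHc°(products):
= [2·(-310.6) + 2·(-212.8)] − [1·(-936.8)]
= -110.0 kcal/mol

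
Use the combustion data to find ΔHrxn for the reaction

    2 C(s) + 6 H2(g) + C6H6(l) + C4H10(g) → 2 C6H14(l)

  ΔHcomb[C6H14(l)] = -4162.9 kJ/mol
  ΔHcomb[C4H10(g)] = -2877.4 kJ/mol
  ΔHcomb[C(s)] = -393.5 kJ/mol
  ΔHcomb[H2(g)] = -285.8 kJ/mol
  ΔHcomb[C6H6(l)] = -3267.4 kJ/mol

ΔHrxn = -320.8 kJ/mol

With combustion enthalpies, reactants minus products:
= [2·(-393.5) + 6·(-285.8) + 1·(-3267.4) + 1·(-2877.4)] − [2·(-4162.9)]
= -320.8 kJ/mol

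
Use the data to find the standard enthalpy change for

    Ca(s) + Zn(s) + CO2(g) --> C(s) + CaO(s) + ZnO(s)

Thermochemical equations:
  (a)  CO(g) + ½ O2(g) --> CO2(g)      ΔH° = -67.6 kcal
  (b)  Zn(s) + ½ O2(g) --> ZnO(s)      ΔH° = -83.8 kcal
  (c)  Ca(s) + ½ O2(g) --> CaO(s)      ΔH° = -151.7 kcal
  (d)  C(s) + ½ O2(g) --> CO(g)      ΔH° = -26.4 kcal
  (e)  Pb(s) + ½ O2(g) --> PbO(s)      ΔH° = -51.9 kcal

(a) reversed (reverse to put CO2(g) on the reactant side): +67.6 kcal
(b) as written (ZnO(s) already on the product side): -83.8 kcal
(c) as written (CaO(s) already on the product side): -151.7 kcal
(d) reversed (reverse to put C(s) on the product side): +26.4 kcal
(e): not needed (Pb(s) appears nowhere else).
ΔH° = (-1)·(-67.6) + (1)·(-83.8) + (1)·(-151.7) + (-1)·(-26.4) = -141.5 kcal

ΔH° = -141.5 kcal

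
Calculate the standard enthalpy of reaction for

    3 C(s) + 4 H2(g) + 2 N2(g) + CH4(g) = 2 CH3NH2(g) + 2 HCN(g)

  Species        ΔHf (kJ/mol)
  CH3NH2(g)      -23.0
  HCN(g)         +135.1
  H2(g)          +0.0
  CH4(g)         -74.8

ΔH°rxn = Σ nΔHf°(products) − Σ nΔHf°(reactants).
Products: 2·(-23.0) + 2·(+135.1) = +224.2
Reactants: 3·(+0.0) + 4·(+0.0) + 2·(+0.0) + 1·(-74.8) = -74.8
ΔHrxn = (+224.2) − (-74.8) = 299.0 kJ/mol

ΔHrxn = 299.0 kJ/mol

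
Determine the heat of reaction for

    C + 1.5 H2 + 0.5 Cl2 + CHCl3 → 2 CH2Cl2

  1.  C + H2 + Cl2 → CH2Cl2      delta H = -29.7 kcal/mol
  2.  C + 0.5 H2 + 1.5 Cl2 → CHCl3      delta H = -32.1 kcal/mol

eq. 1 × 2 (×2 to match 2 CH2Cl2 in the target): (2)·(-29.7) = -59.4 kcal/mol
eq. 2 reversed (CHCl3 must end up as a reactant): +32.1 kcal/mol
By Hess's law, delta H = (-59.4) + (+32.1) = -27.3 kcal/mol

delta H = -27.3 kcal/mol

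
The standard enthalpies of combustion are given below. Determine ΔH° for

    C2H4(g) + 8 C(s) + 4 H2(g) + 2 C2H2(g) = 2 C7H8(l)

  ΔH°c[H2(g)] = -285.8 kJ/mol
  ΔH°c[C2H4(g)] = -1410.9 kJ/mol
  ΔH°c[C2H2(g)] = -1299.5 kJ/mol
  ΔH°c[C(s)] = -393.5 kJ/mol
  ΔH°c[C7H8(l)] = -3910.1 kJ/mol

Using ΔH = Σ nΔHc°(reactants) − Σ nΔHc°(products):
= [1·(-1410.9) + 8·(-393.5) + 4·(-285.8) + 2·(-1299.5)] − [2·(-3910.1)]
= -480.9 kJ/mol

ΔH° = -480.9 kJ/mol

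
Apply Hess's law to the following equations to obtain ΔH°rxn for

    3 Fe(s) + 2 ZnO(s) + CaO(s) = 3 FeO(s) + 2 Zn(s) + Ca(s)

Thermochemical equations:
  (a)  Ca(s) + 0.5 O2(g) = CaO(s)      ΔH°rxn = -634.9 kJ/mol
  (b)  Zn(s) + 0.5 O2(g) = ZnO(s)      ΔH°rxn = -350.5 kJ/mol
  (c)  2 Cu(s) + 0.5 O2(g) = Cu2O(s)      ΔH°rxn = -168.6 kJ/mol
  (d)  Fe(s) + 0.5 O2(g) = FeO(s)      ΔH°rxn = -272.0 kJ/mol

(a) reversed: +634.9 kJ/mol
(b) reversed and × 2: (-2)·(-350.5) = +701.0 kJ/mol
(c): not needed.
(d) × 3: (3)·(-272.0) = -816.0 kJ/mol
Summing the manipulated equations, ΔH°rxn = (+634.9) + (+701.0) + (-816.0) = 519.9 kJ/mol

ΔH°rxn = 519.9 kJ/mol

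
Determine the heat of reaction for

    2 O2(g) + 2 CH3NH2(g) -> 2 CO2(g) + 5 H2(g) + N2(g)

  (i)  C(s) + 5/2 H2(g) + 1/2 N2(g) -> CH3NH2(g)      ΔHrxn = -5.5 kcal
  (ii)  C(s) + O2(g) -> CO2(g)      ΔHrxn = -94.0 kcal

ΔHrxn = -177.0 kcal

(i) reversed and × 2: (-2)·(-5.5) = +11.0 kcal
(ii) × 2: (2)·(-94.0) = -188.0 kcal
ΔHrxn = (+11.0) + (-188.0) = -177.0 kcal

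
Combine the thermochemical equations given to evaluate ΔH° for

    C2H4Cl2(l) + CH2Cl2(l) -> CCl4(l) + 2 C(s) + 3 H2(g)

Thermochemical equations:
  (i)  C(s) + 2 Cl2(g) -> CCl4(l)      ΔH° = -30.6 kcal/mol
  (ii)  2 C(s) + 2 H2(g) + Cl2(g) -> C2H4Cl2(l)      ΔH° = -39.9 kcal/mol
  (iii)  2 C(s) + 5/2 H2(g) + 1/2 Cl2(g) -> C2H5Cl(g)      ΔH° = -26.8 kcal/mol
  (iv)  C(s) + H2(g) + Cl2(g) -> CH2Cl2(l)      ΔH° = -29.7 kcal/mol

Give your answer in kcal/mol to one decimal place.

(i) as written (CCl4(l) already on the product side): -30.6 kcal/mol
(ii) reversed (C2H4Cl2(l) must end up as a reactant): +39.9 kcal/mol
(iii): not needed (C2H5Cl(g) appears nowhere else).
(iv) reversed (CH2Cl2(l) must end up as a reactant): +29.7 kcal/mol
ΔH° = (-30.6) + (+39.9) + (+29.7) = 39.0 kcal/mol

ΔH° = 39.0 kcal/mol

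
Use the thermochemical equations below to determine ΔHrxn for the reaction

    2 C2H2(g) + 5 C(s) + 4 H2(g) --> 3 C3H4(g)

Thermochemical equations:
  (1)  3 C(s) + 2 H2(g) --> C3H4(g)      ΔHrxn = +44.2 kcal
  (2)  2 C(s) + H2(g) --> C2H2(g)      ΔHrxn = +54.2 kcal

(1) × 3: (3)·(+44.2) = +132.6 kcal
(2) reversed and × 2: (-2)·(+54.2) = -108.4 kcal
ΔHrxn = (3)·(+44.2) + (-2)·(+54.2) = 24.2 kcal

ΔHrxn = 24.2 kcal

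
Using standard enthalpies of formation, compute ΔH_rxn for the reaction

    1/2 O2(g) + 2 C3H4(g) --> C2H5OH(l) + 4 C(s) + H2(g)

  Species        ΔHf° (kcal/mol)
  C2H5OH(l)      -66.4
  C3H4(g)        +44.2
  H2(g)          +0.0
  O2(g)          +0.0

Products: 1·(-66.4) + 4·(+0.0) + 1·(+0.0) = -66.4
Reactants: 1/2·(+0.0) + 2·(+44.2) = +88.4
ΔH_rxn = (-66.4) − (+88.4) = -154.8 kcal/mol

ΔH_rxn = -154.8 kcal/mol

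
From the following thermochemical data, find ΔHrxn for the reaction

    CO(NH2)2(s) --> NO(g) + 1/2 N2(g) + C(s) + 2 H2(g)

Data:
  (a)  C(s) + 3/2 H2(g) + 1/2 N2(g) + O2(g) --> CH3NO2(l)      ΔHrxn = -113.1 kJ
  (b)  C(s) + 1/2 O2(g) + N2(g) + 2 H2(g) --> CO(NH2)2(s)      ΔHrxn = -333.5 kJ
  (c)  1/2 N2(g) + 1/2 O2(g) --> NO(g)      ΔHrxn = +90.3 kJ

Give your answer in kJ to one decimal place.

(a): not needed.
(b) reversed: +333.5 kJ
(c) as written: +90.3 kJ
By Hess's law, ΔHrxn = (-1)·(-333.5) + (1)·(+90.3) = 423.8 kJ

ΔHrxn = 423.8 kJ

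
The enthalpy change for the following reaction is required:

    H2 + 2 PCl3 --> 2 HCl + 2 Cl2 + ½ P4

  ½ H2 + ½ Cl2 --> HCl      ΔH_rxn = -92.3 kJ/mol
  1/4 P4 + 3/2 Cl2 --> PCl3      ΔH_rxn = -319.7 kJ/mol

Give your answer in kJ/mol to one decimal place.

equation 1 × 2: (2)·(-92.3) = -184.6 kJ/mol
equation 2 reversed and × 2: (-2)·(-319.7) = +639.4 kJ/mol
Summing the manipulated equations, ΔH_rxn = (-184.6) + (+639.4) = 454.8 kJ/mol

ΔH_rxn = 454.8 kJ/mol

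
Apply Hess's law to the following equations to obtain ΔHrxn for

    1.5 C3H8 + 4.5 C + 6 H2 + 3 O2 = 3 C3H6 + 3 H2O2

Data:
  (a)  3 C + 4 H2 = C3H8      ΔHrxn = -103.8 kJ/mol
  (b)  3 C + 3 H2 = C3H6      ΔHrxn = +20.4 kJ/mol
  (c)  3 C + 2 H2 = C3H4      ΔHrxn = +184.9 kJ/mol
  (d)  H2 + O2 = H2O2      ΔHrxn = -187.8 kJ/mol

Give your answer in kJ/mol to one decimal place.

ΔHrxn = -346.5 kJ/mol

(a) reversed and × 3/2: (-3/2)·(-103.8) = +155.7 kJ/mol
(b) × 3: (3)·(+20.4) = +61.2 kJ/mol
(c): not needed.
(d) × 3: (3)·(-187.8) = -563.4 kJ/mol
Since enthalpy is a state function, ΔHrxn = (+155.7) + (+61.2) + (-563.4) = -346.5 kJ/mol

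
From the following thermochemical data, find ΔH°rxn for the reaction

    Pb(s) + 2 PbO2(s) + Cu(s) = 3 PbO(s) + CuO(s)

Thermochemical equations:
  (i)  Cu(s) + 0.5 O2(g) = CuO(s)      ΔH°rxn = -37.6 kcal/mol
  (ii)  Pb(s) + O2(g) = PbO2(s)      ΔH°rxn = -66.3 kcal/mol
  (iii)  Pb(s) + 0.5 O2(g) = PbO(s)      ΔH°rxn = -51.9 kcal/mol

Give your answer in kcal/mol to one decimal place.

(i) as written (CuO(s) already on the product side): -37.6 kcal/mol
(ii) reversed and × 2 (PbO2(s) must end up as a reactant; scale by 2 for the 2 PbO2(s)): (-2)·(-66.3) = +132.6 kcal/mol
(iii) × 3 (scale by 3 for the 3 PbO(s)): (3)·(-51.9) = -155.7 kcal/mol
Summing the manipulated equations, ΔH°rxn = (-37.6) + (+132.6) + (-155.7) = -60.7 kcal/mol

ΔH°rxn = -60.7 kcal/mol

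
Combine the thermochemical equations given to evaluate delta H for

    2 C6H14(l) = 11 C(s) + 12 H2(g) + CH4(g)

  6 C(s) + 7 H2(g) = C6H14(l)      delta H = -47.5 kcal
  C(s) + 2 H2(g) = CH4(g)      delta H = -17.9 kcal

delta H = 77.1 kcal

equation 1 reversed and × 2 (C6H14(l) must end up as a reactant; ×2 to match 2 C6H14(l) in the target): (-2)·(-47.5) = +95.0 kcal
equation 2 as written (CH4(g) already on the product side): -17.9 kcal
delta H = (+95.0) + (-17.9) = 77.1 kcal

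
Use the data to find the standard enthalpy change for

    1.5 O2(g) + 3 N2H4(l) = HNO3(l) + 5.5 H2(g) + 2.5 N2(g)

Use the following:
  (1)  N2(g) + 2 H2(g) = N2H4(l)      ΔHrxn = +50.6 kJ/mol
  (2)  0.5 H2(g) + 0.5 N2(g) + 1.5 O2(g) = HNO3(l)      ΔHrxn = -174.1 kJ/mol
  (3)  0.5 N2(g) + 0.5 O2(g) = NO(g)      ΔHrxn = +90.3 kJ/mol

(1) reversed and × 3 (N2H4(l) must end up as a reactant; scale by 3 for the 3 N2H4(l)): (-3)·(+50.6) = -151.8 kJ/mol
(2) as written (HNO3(l) already on the product side): -174.1 kJ/mol
(3): not needed (NO(g) appears nowhere else).
Combining the equations, ΔHrxn = (-151.8) + (-174.1) = -325.9 kJ/mol

ΔHrxn = -325.9 kJ/mol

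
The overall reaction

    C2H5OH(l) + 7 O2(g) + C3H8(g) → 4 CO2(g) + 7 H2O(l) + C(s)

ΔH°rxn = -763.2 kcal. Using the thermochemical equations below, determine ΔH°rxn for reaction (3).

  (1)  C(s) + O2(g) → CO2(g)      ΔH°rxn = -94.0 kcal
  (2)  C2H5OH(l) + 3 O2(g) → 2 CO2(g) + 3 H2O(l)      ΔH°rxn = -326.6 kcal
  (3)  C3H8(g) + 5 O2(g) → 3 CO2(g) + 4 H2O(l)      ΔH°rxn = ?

(1) reversed: +94.0 kcal
(2) as written: -326.6 kcal
(3) as written: contributes x
-763.2 = (+94.0) + (-326.6) + x
x = (-763.2 − (-232.6)) / (1) = -530.6 kcal

ΔH°rxn = -530.6 kcal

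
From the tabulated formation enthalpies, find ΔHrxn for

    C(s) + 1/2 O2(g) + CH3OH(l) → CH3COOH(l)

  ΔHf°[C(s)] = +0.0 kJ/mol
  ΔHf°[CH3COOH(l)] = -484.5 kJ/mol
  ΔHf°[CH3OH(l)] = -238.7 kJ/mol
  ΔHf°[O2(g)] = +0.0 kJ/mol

ΔHrxn = -245.8 kJ/mol

ΔH°rxn = Σ nΔHf°(products) − Σ nΔHf°(reactants).
Products: 1·(-484.5) = -484.5
Reactants: 1·(+0.0) + 1/2·(+0.0) + 1·(-238.7) = -238.7
ΔHrxn = (-484.5) − (-238.7) = -245.8 kJ/mol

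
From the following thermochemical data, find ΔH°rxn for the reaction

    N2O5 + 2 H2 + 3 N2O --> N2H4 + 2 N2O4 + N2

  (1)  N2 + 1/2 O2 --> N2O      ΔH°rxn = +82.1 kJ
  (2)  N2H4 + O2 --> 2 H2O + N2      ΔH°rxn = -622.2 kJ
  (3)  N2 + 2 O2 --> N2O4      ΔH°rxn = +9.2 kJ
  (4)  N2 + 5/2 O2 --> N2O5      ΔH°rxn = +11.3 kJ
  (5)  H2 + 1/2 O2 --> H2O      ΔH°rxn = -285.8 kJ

(1) reversed and × 3 (reverse to put N2O on the reactant side; ×3 to match 3 N2O in the target): (-3)·(+82.1) = -246.3 kJ
(2) reversed (N2H4 must end up as a product): +622.2 kJ
(3) × 2 (scale by 2 for the 2 N2O4): (2)·(+9.2) = +18.4 kJ
(4) reversed (N2O5 must end up as a reactant): -11.3 kJ
(5) × 2 (scale by 2 for the 2 H2): (2)·(-285.8) = -571.6 kJ
ΔH°rxn = (-3)·(+82.1) + (-1)·(-622.2) + (2)·(+9.2) + (-1)·(+11.3) + (2)·(-285.8) = -188.6 kJ

ΔH°rxn = -188.6 kJ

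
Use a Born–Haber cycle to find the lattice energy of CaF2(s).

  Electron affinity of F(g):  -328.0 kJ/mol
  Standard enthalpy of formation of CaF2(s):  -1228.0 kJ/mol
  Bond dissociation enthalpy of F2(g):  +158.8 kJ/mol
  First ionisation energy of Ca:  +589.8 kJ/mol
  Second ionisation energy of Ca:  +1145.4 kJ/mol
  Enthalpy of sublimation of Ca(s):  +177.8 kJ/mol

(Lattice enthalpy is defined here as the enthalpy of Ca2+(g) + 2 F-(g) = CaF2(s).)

U = -2643.8 kJ/mol

ΔHf° = 1·ΔHsub + 1·(ΣIE) + 1·D(F2) + 2·EA + U
-1228.0 = 1·(+177.8) + 1·(+1735.2) + 1·(+158.8) + 2·(-328.0) + U
U = -1228.0 − (+1415.8) = -2643.8 kJ/mol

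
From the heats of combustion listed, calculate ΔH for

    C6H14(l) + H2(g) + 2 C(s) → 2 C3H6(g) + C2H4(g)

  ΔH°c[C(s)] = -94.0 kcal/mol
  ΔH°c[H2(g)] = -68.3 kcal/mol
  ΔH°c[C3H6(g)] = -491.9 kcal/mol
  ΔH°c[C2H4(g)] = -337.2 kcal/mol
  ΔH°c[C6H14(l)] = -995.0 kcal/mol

ΔH = 69.7 kcal/mol

Using ΔH = Σ nΔHc°(reactants) − Σ nΔHc°(products):
= [1·(-995.0) + 1·(-68.3) + 2·(-94.0)] − [2·(-491.9) + 1·(-337.2)]
= 69.7 kcal/mol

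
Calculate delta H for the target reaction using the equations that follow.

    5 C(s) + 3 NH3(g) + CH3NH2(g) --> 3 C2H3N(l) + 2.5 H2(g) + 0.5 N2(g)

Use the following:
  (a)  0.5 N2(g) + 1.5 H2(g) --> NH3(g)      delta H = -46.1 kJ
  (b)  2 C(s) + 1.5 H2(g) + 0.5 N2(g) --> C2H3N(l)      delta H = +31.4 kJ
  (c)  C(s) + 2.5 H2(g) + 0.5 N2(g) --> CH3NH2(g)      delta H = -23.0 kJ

delta H = 255.5 kJ

(a) reversed and × 3 (reverse to put NH3(g) on the reactant side; ×3 to match 3 NH3(g) in the target): (-3)·(-46.1) = +138.3 kJ
(b) × 3 (×3 to match 3 C2H3N(l) in the target): (3)·(+31.4) = +94.2 kJ
(c) reversed (reverse to put CH3NH2(g) on the reactant side): +23.0 kJ
By Hess's law, delta H = (-3)·(-46.1) + (3)·(+31.4) + (-1)·(-23.0) = 255.5 kJ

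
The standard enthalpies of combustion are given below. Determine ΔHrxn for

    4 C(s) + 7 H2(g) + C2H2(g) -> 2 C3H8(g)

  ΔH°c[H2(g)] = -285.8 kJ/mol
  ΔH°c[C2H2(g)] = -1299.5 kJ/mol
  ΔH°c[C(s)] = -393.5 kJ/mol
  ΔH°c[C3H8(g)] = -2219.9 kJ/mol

ΔHrxn = -434.3 kJ/mol

With combustion enthalpies, reactants minus products:
= [4·(-393.5) + 7·(-285.8) + 1·(-1299.5)] − [2·(-2219.9)]
= -434.3 kJ/mol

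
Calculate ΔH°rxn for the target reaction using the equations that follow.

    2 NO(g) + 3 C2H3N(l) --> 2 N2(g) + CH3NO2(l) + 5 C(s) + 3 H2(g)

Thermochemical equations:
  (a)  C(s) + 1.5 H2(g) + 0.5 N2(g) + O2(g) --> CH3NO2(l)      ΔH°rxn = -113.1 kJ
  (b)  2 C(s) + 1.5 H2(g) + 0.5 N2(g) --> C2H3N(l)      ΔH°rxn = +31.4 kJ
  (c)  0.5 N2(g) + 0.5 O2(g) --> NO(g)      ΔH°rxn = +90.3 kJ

(a) as written: -113.1 kJ
(b) reversed and × 3: (-3)·(+31.4) = -94.2 kJ
(c) reversed and × 2: (-2)·(+90.3) = -180.6 kJ
By Hess's law, ΔH°rxn = (1)·(-113.1) + (-3)·(+31.4) + (-2)·(+90.3) = -387.9 kJ

ΔH°rxn = -387.9 kJ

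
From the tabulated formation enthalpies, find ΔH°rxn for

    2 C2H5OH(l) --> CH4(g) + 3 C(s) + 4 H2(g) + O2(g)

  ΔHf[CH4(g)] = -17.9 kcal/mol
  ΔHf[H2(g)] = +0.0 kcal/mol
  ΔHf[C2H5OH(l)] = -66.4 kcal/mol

ΔH°rxn = 114.9 kcal/mol

Products: 1·(-17.9) + 3·(+0.0) + 4·(+0.0) + 1·(+0.0) = -17.9
Reactants: 2·(-66.4) = -132.8
ΔH°rxn = (-17.9) − (-132.8) = 114.9 kcal/mol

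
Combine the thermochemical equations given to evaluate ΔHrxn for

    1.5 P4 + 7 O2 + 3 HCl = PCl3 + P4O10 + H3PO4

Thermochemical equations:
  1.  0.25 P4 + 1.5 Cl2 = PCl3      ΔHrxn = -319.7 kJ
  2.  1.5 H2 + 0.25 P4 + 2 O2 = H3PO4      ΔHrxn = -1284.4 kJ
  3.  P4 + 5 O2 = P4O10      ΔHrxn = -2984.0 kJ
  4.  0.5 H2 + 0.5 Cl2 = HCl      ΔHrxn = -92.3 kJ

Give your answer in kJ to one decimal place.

eq. 1 as written (PCl3 already on the product side): -319.7 kJ
eq. 2 as written (H3PO4 already on the product side): -1284.4 kJ
eq. 3 as written (P4O10 already on the product side): -2984.0 kJ
eq. 4 reversed and × 3 (HCl must end up as a reactant; ×3 to match 3 HCl in the target): (-3)·(-92.3) = +276.9 kJ
By Hess's law, ΔHrxn = (1)·(-319.7) + (1)·(-1284.4) + (1)·(-2984.0) + (-3)·(-92.3) = -4311.2 kJ

ΔHrxn = -4311.2 kJ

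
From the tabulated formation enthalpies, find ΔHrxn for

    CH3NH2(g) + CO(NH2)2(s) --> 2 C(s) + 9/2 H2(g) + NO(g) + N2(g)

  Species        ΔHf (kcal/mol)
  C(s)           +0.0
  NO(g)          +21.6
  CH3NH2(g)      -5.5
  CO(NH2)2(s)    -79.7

Products: 2·(+0.0) + 9/2·(+0.0) + 1·(+21.6) + 1·(+0.0) = +21.6
Reactants: 1·(-5.5) + 1·(-79.7) = -85.2
ΔHrxn = (+21.6) − (-85.2) = 106.8 kcal/mol

ΔHrxn = 106.8 kcal/mol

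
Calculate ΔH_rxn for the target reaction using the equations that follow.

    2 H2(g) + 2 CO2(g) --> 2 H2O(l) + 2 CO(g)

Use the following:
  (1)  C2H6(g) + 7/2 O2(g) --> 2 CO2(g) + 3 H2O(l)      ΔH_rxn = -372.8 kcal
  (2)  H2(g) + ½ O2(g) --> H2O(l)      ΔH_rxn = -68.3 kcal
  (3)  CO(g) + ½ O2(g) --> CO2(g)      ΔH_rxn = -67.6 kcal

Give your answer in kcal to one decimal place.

(1): not needed.
(2) × 2: (2)·(-68.3) = -136.6 kcal
(3) reversed and × 2: (-2)·(-67.6) = +135.2 kcal
Summing the manipulated equations, ΔH_rxn = (-136.6) + (+135.2) = -1.4 kcal

ΔH_rxn = -1.4 kcal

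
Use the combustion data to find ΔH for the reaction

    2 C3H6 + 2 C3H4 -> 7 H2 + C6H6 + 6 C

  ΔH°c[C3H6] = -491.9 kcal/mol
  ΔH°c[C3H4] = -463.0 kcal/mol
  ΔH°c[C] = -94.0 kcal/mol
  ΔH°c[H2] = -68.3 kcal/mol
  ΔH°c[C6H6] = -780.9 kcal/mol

With combustion enthalpies, reactants minus products:
= [2·(-491.9) + 2·(-463.0)] − [7·(-68.3) + 1·(-780.9) + 6·(-94.0)]
= -86.8 kcal/mol

ΔH = -86.8 kcal/mol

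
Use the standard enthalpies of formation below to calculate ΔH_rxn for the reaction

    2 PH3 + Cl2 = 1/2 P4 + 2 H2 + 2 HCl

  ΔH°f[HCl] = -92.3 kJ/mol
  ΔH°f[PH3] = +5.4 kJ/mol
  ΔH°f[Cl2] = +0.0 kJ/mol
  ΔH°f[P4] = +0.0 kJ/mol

ΔH_rxn = -195.4 kJ/mol

Products: 1/2·(+0.0) + 2·(+0.0) + 2·(-92.3) = -184.6
Reactants: 2·(+5.4) + 1·(+0.0) = +10.8
ΔH_rxn = (-184.6) − (+10.8) = -195.4 kJ/mol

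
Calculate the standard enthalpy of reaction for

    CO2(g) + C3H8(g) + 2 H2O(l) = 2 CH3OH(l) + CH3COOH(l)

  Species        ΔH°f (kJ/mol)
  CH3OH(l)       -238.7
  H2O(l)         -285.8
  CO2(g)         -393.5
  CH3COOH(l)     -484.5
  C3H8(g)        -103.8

Products: 2·(-238.7) + 1·(-484.5) = -961.9
Reactants: 1·(-393.5) + 1·(-103.8) + 2·(-285.8) = -1068.9
ΔH_rxn = (-961.9) − (-1068.9) = 107.0 kJ/mol

ΔH_rxn = 107.0 kJ/mol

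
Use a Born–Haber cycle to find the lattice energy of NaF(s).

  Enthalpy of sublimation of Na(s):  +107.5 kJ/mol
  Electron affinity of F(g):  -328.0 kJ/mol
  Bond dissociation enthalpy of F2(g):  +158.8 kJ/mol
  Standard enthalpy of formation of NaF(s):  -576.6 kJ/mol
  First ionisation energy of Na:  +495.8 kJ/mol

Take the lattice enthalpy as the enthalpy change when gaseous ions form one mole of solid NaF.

U = -931.3 kJ/mol

ΔHf° = 1·ΔHsub + 1·(ΣIE) + 1/2·D(F2) + 1·EA + U
-576.6 = 1·(+107.5) + 1·(+495.8) + 1/2·(+158.8) + 1·(-328.0) + U
U = -576.6 − (+354.7) = -931.3 kJ/mol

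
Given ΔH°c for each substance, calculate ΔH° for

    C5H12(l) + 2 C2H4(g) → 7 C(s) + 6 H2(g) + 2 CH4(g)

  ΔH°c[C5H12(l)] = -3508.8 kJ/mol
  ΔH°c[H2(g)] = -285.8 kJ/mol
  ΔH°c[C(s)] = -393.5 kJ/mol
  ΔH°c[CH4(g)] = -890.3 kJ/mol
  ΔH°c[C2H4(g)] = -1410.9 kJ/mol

ΔH° = -80.7 kJ/mol

With combustion enthalpies, reactants minus products:
= [1·(-3508.8) + 2·(-1410.9)] − [7·(-393.5) + 6·(-285.8) + 2·(-890.3)]
= -80.7 kJ/mol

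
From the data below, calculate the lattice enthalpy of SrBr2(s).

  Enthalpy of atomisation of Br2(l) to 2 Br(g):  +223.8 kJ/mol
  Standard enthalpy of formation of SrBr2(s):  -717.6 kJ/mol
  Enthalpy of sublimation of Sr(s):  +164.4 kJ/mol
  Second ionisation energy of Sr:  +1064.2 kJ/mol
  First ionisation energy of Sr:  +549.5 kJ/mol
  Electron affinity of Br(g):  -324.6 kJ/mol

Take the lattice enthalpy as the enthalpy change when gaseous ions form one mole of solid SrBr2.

ΔHf° = 1·ΔHsub + 1·(ΣIE) + 1·D(Br2) + 2·EA + U
-717.6 = 1·(+164.4) + 1·(+1613.7) + 1·(+223.8) + 2·(-324.6) + U
U = -717.6 − (+1352.7) = -2070.3 kJ/mol

U = -2070.3 kJ/mol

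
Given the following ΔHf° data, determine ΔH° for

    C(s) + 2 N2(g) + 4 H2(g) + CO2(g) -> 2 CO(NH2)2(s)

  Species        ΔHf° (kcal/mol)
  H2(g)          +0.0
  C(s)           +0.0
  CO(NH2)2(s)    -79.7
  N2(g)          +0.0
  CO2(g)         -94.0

ΔH° = -65.4 kcal/mol

ΔH°rxn = Σ nΔHf°(products) − Σ nΔHf°(reactants).
Products: 2·(-79.7) = -159.4
Reactants: 1·(+0.0) + 2·(+0.0) + 4·(+0.0) + 1·(-94.0) = -94.0
ΔH° = (-159.4) − (-94.0) = -65.4 kcal/mol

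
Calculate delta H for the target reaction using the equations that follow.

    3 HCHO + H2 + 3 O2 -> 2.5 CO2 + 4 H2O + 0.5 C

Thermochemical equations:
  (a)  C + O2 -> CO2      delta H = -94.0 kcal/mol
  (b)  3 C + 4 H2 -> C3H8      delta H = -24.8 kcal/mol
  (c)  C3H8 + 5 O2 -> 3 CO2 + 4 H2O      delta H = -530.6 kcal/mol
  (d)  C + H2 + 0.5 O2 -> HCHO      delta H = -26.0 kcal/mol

delta H = -430.4 kcal/mol

(a) reversed and × 1/2: (-1/2)·(-94.0) = +47.0 kcal/mol
(b) as written: -24.8 kcal/mol
(c) as written: -530.6 kcal/mol
(d) reversed and × 3: (-3)·(-26.0) = +78.0 kcal/mol
Since enthalpy is a state function, delta H = (+47.0) + (-24.8) + (-530.6) + (+78.0) = -430.4 kcal/mol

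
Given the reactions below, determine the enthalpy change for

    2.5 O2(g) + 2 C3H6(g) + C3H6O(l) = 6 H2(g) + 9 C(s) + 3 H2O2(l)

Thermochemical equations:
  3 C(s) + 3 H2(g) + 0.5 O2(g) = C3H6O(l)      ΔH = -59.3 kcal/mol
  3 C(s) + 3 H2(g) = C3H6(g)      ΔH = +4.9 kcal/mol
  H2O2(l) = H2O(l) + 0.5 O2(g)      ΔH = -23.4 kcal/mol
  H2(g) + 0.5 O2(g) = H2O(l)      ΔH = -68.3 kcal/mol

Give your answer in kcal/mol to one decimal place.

equation 1 reversed: +59.3 kcal/mol
equation 2 reversed and × 2: (-2)·(+4.9) = -9.8 kcal/mol
equation 3 reversed and × 3: (-3)·(-23.4) = +70.2 kcal/mol
equation 4 × 3: (3)·(-68.3) = -204.9 kcal/mol
Since enthalpy is a state function, ΔH = (-1)·(-59.3) + (-2)·(+4.9) + (-3)·(-23.4) + (3)·(-68.3) = -85.2 kcal/mol

ΔH = -85.2 kcal/mol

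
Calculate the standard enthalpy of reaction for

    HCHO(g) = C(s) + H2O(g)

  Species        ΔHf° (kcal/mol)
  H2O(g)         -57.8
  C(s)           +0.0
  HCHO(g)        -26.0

Products: 1·(+0.0) + 1·(-57.8) = -57.8
Reactants: 1·(-26.0) = -26.0
ΔHrxn = (-57.8) − (-26.0) = -31.8 kcal/mol

ΔHrxn = -31.8 kcal/mol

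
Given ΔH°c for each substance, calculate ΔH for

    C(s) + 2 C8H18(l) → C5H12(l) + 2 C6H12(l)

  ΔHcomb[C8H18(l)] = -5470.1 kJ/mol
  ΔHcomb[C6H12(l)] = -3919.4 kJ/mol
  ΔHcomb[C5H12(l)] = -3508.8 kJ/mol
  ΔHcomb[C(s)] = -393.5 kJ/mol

ΔH = 13.9 kJ/mol

With combustion enthalpies, reactants minus products:
= [1·(-393.5) + 2·(-5470.1)] − [1·(-3508.8) + 2·(-3919.4)]
= 13.9 kJ/mol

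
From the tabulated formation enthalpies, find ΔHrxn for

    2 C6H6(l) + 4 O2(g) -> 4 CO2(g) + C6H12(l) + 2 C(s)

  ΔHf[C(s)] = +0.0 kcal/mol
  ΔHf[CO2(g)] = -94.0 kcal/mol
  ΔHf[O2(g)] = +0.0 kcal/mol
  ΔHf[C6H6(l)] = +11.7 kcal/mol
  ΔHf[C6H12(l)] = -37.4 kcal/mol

ΔHrxn = -436.8 kcal/mol

ΔH°rxn = Σ nΔHf°(products) − Σ nΔHf°(reactants).
Products: 4·(-94.0) + 1·(-37.4) + 2·(+0.0) = -413.4
Reactants: 2·(+11.7) + 4·(+0.0) = +23.4
ΔHrxn = (-413.4) − (+23.4) = -436.8 kcal/mol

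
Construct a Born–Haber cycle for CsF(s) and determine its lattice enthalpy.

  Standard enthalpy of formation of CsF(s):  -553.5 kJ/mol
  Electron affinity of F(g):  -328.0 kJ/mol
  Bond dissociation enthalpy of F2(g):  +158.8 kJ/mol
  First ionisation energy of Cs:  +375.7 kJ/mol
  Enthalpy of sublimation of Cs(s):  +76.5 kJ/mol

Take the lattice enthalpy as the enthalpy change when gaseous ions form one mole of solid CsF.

ΔHf° = 1·ΔHsub + 1·(ΣIE) + 1/2·D(F2) + 1·EA + U
-553.5 = 1·(+76.5) + 1·(+375.7) + 1/2·(+158.8) + 1·(-328.0) + U
U = -553.5 − (+203.6) = -757.1 kJ/mol

U = -757.1 kJ/mol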